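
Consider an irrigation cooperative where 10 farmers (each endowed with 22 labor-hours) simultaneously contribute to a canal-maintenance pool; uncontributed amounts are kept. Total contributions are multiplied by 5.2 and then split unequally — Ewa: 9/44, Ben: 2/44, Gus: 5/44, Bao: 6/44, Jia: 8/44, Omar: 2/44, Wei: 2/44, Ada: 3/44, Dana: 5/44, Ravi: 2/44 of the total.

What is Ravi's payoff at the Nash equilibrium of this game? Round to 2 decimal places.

27.20 labor-hours

Player j's private return per contributed unit is 5.2 × (j's share). Contributing is weakly dominant for j when that share is at least 1/5.2 = 0.1923, and contributing 0 is dominant otherwise.
Ewa alone (share 9/44) is above the threshold, contributing 22; the remaining 9 contribute 0. Total contributed: 22.
Ravi keeps 22 and receives 5.2 × 22 × 2/44 = 5.20 from the canal-maintenance pool, for a payoff of 27.20.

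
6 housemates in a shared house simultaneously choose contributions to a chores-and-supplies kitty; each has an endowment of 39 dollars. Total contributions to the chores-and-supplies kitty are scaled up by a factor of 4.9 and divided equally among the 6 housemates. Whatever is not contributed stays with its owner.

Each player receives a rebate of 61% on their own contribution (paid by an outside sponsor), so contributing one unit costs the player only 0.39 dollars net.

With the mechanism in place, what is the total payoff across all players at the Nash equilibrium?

1289.34 dollars

With the mechanism, a contributed unit returns (4.9/6) / 0.39 = 2.0940 per unit of net cost to the contributor — now above 1 — so contributing fully is weakly dominant for every player.
At the Nash equilibrium everyone contributes 39. Group total payoff = 6 × (39 × 0.61 + 4.9 × 39) = 1289.34.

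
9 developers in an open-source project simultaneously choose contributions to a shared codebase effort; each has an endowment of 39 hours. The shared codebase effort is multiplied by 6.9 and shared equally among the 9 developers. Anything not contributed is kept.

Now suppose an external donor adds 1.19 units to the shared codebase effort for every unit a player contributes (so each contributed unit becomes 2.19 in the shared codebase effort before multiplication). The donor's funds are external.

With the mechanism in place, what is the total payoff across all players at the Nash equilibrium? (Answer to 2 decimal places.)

5303.96 hours

The effective private return per unit is now 6.9 × 2.19 / 9 = 1.6790 > 1, so every player's dominant strategy flips to full contribution.
So the Nash equilibrium is full contribution by all 9; the group earns 6.9 × 2.19 × 351 = 5303.96.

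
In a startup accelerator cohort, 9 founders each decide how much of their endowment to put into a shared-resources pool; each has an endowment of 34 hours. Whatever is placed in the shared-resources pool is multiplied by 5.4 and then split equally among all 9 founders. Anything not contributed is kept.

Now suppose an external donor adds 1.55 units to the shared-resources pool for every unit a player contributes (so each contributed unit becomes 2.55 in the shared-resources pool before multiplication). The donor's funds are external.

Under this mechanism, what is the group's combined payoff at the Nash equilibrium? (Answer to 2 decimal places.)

The effective private return per unit is now 5.4 × 2.55 / 9 = 1.5300 > 1, so every player's dominant strategy flips to full contribution.
So the Nash equilibrium is full contribution by all 9; the group earns 5.4 × 2.55 × 306 = 4213.62.

4213.62 hours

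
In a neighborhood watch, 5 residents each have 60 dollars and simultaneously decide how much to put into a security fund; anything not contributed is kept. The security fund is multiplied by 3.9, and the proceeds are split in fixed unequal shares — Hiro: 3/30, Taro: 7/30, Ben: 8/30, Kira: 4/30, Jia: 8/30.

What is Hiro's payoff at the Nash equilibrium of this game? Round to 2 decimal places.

106.80 dollars

A player with share s gets back 3.9·s per unit contributed, so full contribution is dominant for anyone with s > 1/3.9 = 0.2564 and zero contribution is dominant for anyone below.
Ben and Jia clear that bar, contributing 60 each; the remaining 3 contribute 0. Total contributed: 120.
Hiro keeps 60 and receives 3.9 × 120 × 3/30 = 46.80 from the security fund, for a payoff of 106.80.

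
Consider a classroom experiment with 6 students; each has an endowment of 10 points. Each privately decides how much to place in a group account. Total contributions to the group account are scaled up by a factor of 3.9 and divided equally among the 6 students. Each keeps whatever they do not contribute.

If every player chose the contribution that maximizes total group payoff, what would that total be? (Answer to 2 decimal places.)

234.00 points

Each contributed unit returns 3.900 to the group as a whole (0.6500 to each of 6 players), which exceeds 1, so the social optimum is full contribution: group total = 3.900 × 60 = 234.00.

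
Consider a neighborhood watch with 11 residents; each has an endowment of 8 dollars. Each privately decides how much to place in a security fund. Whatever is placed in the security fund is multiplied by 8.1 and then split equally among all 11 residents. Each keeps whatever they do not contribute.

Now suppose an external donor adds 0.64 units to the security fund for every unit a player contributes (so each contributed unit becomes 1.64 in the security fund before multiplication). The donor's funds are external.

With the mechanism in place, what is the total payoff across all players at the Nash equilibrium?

Under the mechanism each unit contributed yields 8.1 × 1.64 / 11 = 1.2076 back to its contributor per unit of net cost, which exceeds 1, making full contribution the dominant choice for everyone.
So the Nash equilibrium is full contribution by all 11; the group earns 8.1 × 1.64 × 88 = 1168.99.

1168.99 dollars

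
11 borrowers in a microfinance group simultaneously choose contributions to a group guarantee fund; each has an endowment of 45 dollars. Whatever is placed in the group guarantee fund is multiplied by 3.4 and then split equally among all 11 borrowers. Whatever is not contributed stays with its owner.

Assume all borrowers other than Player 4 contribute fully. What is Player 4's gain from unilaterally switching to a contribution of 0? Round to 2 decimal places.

Switching from a contribution of 45 to 0 lets Player 4 keep an extra 45 dollars, but lowers the group guarantee fund by 45, which costs Player 4 their own share of that drop: 3.4/11 × 45 = 13.91.
Net gain = 45 − 13.91 = 31.09. The private return per contributed unit (0.3091) is below 1, so free-riding is indeed the best response regardless of what the others do.

31.09 dollars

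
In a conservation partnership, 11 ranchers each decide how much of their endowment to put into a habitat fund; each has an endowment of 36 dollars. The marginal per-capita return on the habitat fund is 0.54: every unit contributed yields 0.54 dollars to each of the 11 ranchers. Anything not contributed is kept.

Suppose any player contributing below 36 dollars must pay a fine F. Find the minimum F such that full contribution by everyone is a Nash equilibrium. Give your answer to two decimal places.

16.56 dollars

Given the others contribute fully, the best deviation is to contribute 0 (any partial contribution still incurs the fine and gives up units whose private return 0.54 is below 1).
Deviating from 36 to 0 saves 36 dollars but forfeits the deviator's share of the drop in the habitat fund: 0.54 × 36 = 19.44.
So the deviation gain is 36 − 19.44 = 16.56, and the fine must be at least 16.56 dollars to wipe it out.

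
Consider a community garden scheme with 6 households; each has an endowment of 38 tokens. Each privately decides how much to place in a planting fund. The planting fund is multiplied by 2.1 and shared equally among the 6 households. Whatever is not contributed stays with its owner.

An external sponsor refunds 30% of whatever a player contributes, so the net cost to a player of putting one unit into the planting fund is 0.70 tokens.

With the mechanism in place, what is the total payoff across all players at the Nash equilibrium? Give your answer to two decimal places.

228.00 tokens

With the mechanism, a contributed unit returns (2.1/6) / 0.70 = 0.5000 per unit of net cost — still below 1 — so contributing 0 remains dominant for every player.
Everyone keeps their endowment and the group total is 6 × 38 = 228.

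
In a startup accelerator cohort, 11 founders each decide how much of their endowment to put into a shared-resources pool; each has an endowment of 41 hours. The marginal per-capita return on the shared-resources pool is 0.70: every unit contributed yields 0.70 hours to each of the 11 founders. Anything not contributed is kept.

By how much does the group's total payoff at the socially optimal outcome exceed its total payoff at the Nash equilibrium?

3021.70 hours

The private return per contributed unit is 0.70 < 1, so contributing 0 is dominant for every player. At the Nash equilibrium everyone keeps their 41, and the group total is 11 × 41 = 451.
Each contributed unit returns 7.700 to the group as a whole (0.70 to each of 11 players), which exceeds 1, so the social optimum is full contribution: group total = 7.700 × 451 = 3472.70.
Efficiency loss = 3472.70 − 451 = 3021.70.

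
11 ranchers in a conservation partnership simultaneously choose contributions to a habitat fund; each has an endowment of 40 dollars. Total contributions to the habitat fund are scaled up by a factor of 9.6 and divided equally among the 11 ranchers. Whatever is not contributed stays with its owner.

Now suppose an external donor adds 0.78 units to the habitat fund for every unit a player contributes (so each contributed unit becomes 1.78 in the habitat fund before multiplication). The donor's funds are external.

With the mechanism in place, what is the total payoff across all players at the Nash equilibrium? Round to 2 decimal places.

Under the mechanism each unit contributed yields 9.6 × 1.78 / 11 = 1.5535 back to its contributor per unit of net cost, which exceeds 1, making full contribution the dominant choice for everyone.
So the Nash equilibrium is full contribution by all 11; the group earns 9.6 × 1.78 × 440 = 7518.72.

7518.72 dollars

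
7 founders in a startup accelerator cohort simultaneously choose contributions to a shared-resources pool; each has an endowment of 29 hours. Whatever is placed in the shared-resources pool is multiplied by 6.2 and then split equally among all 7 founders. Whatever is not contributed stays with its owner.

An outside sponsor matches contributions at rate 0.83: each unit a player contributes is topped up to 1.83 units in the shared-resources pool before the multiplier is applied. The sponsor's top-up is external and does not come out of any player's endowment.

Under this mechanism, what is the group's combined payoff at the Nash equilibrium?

The effective private return per unit is now 6.2 × 1.83 / 7 = 1.6209 > 1, so every player's dominant strategy flips to full contribution.
At the Nash equilibrium everyone contributes 29. Group total payoff = 6.2 × 1.83 × 203 = 2303.24.

2303.24 hours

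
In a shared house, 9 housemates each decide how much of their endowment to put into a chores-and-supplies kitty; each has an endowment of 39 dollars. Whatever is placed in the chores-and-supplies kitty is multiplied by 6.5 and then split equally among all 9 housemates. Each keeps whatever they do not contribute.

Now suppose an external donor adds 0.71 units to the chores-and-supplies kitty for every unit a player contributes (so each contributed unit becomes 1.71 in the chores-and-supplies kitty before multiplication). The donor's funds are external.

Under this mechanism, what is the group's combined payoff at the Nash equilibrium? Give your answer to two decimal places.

3901.37 dollars

With the mechanism, a contributed unit returns 6.5 × 1.71 / 9 = 1.2350 per unit of net cost to the contributor — now above 1 — so contributing fully is weakly dominant for every player.
At the Nash equilibrium everyone contributes 39. Group total payoff = 6.5 × 1.71 × 351 = 3901.37.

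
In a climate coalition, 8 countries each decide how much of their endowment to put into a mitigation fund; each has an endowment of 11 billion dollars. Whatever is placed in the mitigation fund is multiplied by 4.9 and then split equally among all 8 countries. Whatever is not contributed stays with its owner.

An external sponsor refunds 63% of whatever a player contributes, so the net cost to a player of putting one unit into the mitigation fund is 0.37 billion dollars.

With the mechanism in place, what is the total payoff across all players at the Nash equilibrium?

With the mechanism, a contributed unit returns (4.9/8) / 0.37 = 1.6554 per unit of net cost to the contributor — now above 1 — so contributing fully is weakly dominant for every player.
At the Nash equilibrium everyone contributes 11. Group total payoff = 8 × (11 × 0.63 + 4.9 × 11) = 486.64.

486.64 billion dollars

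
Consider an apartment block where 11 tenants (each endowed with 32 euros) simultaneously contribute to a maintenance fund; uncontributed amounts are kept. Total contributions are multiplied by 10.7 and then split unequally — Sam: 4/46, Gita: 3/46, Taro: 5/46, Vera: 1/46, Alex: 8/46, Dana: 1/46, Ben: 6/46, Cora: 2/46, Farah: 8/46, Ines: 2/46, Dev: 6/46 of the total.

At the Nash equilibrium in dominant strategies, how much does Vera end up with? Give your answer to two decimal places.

69.22 euros

Player j's private return per contributed unit is 10.7 × (j's share). Contributing is weakly dominant for j when that share is at least 1/10.7 = 0.0935, and contributing 0 is dominant otherwise.
Taro, Alex, Ben, Farah and Dev clear that bar, contributing 32 each; the remaining 6 contribute 0. Total contributed: 160.
Vera keeps 32 and receives 10.7 × 160 × 1/46 = 37.22 from the maintenance fund, for a payoff of 69.22.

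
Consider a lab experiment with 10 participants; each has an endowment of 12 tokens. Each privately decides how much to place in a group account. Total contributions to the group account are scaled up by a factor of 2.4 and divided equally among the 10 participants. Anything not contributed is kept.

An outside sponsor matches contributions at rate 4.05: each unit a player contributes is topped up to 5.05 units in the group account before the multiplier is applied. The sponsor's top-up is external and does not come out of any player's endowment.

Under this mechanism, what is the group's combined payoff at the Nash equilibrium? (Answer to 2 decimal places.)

Under the mechanism each unit contributed yields 2.4 × 5.05 / 10 = 1.2120 back to its contributor per unit of net cost, which exceeds 1, making full contribution the dominant choice for everyone.
At the Nash equilibrium everyone contributes 12. Group total payoff = 2.4 × 5.05 × 120 = 1454.40.

1454.40 tokens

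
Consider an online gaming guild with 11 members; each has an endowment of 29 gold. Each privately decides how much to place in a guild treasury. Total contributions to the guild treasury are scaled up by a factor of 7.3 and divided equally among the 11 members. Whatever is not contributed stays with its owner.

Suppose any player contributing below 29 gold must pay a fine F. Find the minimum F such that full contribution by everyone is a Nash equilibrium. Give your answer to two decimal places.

9.75 gold

Given the others contribute fully, the best deviation is to contribute 0 (any partial contribution still incurs the fine and gives up units whose private return 0.6636 is below 1).
Deviating from 29 to 0 saves 29 gold but forfeits the deviator's share of the drop in the guild treasury: 7.3/11 × 29 = 19.25.
So the deviation gain is 29 − 19.25 = 9.75, and the fine must be at least 9.75 gold to wipe it out.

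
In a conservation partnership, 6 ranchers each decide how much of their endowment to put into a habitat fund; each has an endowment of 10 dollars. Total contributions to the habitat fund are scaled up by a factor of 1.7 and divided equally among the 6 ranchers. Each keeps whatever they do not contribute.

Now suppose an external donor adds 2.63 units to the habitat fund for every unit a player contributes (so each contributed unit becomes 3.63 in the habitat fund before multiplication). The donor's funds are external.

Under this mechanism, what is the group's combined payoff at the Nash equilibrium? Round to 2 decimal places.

Under the mechanism each unit contributed yields 1.7 × 3.63 / 6 = 1.0285 back to its contributor per unit of net cost, which exceeds 1, making full contribution the dominant choice for everyone.
So the Nash equilibrium is full contribution by all 6; the group earns 1.7 × 3.63 × 60 = 370.26.

370.26 dollars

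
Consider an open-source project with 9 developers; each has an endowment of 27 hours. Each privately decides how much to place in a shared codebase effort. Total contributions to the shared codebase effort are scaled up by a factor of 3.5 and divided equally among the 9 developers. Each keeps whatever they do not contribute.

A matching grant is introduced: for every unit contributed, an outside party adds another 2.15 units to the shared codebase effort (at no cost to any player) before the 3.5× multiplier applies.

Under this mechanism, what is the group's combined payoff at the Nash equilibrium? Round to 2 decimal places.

Under the mechanism each unit contributed yields 3.5 × 3.15 / 9 = 1.2250 back to its contributor per unit of net cost, which exceeds 1, making full contribution the dominant choice for everyone.
At the Nash equilibrium everyone contributes 27. Group total payoff = 3.5 × 3.15 × 243 = 2679.08.

2679.08 hours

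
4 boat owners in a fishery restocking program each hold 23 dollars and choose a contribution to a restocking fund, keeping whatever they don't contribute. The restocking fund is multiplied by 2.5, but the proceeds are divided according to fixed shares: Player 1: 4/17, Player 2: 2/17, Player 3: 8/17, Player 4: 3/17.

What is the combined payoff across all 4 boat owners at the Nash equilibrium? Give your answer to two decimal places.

126.50 dollars

Each unit j contributes comes back to j as 2.5 × (j's share), so j prefers to contribute only if that share exceeds 1/2.5 = 0.4000; otherwise keeping the unit dominates.
Only Player 3 (8/17) clears that bar, contributing 23; the remaining 3 contribute 0. Total contributed: 23.
The restocking fund pays out 2.5 × 23 = 57.50 in total (split across the unequal shares, but the aggregate is all that matters for the group sum).
The 3 free-riders keep 23 each, adding 69. Group total = 69 + 57.50 = 126.50.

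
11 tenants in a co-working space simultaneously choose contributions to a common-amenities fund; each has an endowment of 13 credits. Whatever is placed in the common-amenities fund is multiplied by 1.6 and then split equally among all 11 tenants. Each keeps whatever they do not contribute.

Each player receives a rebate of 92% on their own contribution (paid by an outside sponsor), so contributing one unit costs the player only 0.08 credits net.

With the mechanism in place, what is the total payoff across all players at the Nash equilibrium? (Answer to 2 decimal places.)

Under the mechanism each unit contributed yields (1.6/11) / 0.08 = 1.8182 back to its contributor per unit of net cost, which exceeds 1, making full contribution the dominant choice for everyone.
At the Nash equilibrium everyone contributes 13. Group total payoff = 11 × (13 × 0.92 + 1.6 × 13) = 360.36.

360.36 credits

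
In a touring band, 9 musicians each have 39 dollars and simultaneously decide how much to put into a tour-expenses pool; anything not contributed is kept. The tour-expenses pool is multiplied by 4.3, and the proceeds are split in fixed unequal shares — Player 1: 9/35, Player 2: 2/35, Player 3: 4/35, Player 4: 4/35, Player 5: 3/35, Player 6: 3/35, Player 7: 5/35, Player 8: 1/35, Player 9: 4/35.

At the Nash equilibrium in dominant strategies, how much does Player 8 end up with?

43.79 dollars

For player j, contributing a unit is worthwhile iff 4.3 × (j's share) ≥ 1, i.e. iff j's share is at least 0.2326.
Only Player 1 (9/35) clears that bar, contributing 39; the remaining 8 contribute 0. Total contributed: 39.
Player 8 keeps 39 and receives 4.3 × 39 × 1/35 = 4.79 from the tour-expenses pool, for a payoff of 43.79.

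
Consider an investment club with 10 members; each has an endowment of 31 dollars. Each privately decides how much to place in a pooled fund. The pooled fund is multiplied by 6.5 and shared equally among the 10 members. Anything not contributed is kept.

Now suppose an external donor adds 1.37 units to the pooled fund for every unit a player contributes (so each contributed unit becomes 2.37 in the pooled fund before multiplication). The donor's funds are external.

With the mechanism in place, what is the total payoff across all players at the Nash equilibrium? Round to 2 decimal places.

Under the mechanism each unit contributed yields 6.5 × 2.37 / 10 = 1.5405 back to its contributor per unit of net cost, which exceeds 1, making full contribution the dominant choice for everyone.
At the Nash equilibrium everyone contributes 31. Group total payoff = 6.5 × 2.37 × 310 = 4775.55.

4775.55 dollars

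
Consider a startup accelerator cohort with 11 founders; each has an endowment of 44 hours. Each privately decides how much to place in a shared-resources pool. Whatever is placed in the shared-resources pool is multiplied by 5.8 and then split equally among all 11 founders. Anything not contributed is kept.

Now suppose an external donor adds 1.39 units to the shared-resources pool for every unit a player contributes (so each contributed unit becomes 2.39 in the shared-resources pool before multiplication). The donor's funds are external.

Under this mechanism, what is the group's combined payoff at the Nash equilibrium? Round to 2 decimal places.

With the mechanism, a contributed unit returns 5.8 × 2.39 / 11 = 1.2602 per unit of net cost to the contributor — now above 1 — so contributing fully is weakly dominant for every player.
At the Nash equilibrium everyone contributes 44. Group total payoff = 5.8 × 2.39 × 484 = 6709.21.

6709.21 hours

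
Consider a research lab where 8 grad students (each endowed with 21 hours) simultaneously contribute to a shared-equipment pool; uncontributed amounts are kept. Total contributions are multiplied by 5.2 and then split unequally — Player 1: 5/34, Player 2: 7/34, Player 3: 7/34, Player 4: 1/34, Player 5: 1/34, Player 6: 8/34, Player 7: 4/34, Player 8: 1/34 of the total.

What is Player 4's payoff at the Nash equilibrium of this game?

30.64 hours

For player j, contributing a unit is worthwhile iff 5.2 × (j's share) ≥ 1, i.e. iff j's share is at least 0.1923.
Player 2, Player 3 and Player 6 are above the threshold, contributing 21 each; the remaining 5 contribute 0. Total contributed: 63.
Player 4 keeps 21 and receives 5.2 × 63 × 1/34 = 9.64 from the shared-equipment pool, for a payoff of 30.64.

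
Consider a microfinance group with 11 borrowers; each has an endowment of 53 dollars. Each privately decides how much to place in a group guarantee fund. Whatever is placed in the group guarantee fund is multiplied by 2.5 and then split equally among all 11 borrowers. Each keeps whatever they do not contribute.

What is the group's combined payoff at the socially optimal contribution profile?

1457.50 dollars

Each contributed unit returns 2.500 to the group as a whole (0.2273 to each of 11 players), which exceeds 1, so the social optimum is full contribution: group total = 2.500 × 583 = 1457.50.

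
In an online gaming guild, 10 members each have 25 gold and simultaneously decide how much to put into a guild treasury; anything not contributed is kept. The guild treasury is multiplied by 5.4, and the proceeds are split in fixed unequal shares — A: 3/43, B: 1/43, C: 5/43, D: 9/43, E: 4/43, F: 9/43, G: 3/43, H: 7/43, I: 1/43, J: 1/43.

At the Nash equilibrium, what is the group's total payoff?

A player with share s gets back 5.4·s per unit contributed, so full contribution is dominant for anyone with s > 1/5.4 = 0.1852 and zero contribution is dominant for anyone below.
D and F clear that bar, contributing 25 each; the remaining 8 contribute 0. Total contributed: 50.
The guild treasury pays out 5.4 × 50 = 270.00 in total (split across the unequal shares, but the aggregate is all that matters for the group sum).
The 8 free-riders keep 25 each, adding 200. Group total = 200 + 270.00 = 470.00.

470.00 gold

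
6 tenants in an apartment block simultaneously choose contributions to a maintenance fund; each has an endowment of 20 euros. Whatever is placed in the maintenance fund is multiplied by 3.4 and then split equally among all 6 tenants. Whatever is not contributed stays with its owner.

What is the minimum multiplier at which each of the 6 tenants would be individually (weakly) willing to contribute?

6

A contributed unit returns (multiplier)/6 to its contributor.
This reaches 1 exactly when the multiplier is 6.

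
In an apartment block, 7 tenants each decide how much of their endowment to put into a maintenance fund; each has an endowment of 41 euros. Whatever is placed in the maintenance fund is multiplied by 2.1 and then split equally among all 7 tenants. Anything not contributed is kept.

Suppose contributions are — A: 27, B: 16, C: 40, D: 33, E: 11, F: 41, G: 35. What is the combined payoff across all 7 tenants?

Total contributed: 27 + 16 + 40 + 33 + 11 + 41 + 35 = 203; total kept: 7 × 41 − 203 = 84.
The maintenance fund pays out 2.1 × 203 = 426.30 in aggregate.
Group total = 84 + 426.30 = 510.30.

510.30 euros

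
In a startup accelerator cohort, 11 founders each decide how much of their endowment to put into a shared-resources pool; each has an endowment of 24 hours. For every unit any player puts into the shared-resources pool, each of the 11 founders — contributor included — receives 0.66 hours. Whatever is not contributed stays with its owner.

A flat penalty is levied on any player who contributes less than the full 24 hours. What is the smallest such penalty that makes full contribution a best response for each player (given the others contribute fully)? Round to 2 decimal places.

Given the others contribute fully, the best deviation is to contribute 0 (any partial contribution still incurs the fine and gives up units whose private return 0.66 is below 1).
Deviating from 24 to 0 saves 24 hours but forfeits the deviator's share of the drop in the shared-resources pool: 0.66 × 24 = 15.84.
So the deviation gain is 24 − 15.84 = 8.16, and the fine must be at least 8.16 hours to wipe it out.

8.16 hours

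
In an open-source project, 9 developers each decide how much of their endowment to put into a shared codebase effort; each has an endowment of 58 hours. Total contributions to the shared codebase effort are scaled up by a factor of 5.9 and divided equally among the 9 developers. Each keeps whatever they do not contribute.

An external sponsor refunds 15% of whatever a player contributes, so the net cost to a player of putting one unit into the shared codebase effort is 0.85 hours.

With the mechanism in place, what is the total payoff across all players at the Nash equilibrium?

522.00 hours

The effective private return is (5.9/9) / 0.85 = 0.7712, which is still under 1, so the mechanism doesn't change anyone's dominant strategy: zero contribution.
At the Nash equilibrium no one contributes; group total payoff = 9 × 58 = 522.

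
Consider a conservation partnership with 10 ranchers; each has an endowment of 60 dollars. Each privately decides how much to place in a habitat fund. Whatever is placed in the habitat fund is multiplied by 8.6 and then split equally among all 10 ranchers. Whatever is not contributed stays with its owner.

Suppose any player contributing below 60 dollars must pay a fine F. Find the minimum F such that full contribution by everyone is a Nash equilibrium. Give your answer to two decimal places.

Given the others contribute fully, the best deviation is to contribute 0 (any partial contribution still incurs the fine and gives up units whose private return 0.8600 is below 1).
Deviating from 60 to 0 saves 60 dollars but forfeits the deviator's share of the drop in the habitat fund: 8.6/10 × 60 = 51.60.
So the deviation gain is 60 − 51.60 = 8.40, and the fine must be at least 8.40 dollars to wipe it out.

8.40 dollars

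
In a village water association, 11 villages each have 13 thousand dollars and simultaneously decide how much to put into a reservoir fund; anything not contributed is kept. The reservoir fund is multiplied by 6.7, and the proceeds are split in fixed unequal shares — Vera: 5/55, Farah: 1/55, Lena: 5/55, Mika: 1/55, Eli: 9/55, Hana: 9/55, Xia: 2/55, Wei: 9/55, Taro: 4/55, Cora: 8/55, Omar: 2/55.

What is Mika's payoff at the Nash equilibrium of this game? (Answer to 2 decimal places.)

For player j, contributing a unit is worthwhile iff 6.7 × (j's share) ≥ 1, i.e. iff j's share is at least 0.1493.
Eli, Hana and Wei are above the threshold, contributing 13 each; the remaining 8 contribute 0. Total contributed: 39.
Mika keeps 13 and receives 6.7 × 39 × 1/55 = 4.75 from the reservoir fund, for a payoff of 17.75.

17.75 thousand dollars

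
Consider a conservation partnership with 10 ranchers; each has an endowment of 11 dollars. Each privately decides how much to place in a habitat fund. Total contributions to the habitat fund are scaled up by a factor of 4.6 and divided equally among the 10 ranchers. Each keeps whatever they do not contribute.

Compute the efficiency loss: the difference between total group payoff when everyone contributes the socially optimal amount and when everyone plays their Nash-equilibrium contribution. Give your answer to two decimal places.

Each contributed unit returns 4.6/10 = 0.4600 to its contributor — below 1 — so contributing 0 is dominant for every player. At the Nash equilibrium everyone keeps their 11, and the group total is 10 × 11 = 110.
Each contributed unit returns 4.600 to the group as a whole (0.4600 to each of 10 players), which exceeds 1, so the social optimum is full contribution: group total = 4.600 × 110 = 506.00.
Efficiency loss = 506.00 − 110 = 396.00.

396.00 dollars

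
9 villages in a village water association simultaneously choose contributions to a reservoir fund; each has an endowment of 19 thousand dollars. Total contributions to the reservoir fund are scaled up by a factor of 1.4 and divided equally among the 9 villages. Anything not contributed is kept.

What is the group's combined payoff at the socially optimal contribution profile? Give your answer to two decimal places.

239.40 thousand dollars

Each contributed unit returns 1.400 to the group as a whole (0.1556 to each of 9 players), which exceeds 1, so the social optimum is full contribution: group total = 1.400 × 171 = 239.40.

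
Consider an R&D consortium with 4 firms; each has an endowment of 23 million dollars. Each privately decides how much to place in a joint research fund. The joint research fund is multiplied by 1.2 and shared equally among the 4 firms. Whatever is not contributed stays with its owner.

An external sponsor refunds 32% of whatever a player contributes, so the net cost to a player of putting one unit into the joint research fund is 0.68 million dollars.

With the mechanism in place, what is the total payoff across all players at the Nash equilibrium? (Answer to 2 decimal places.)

92.00 million dollars

Even with the mechanism, each unit contributed returns only (1.2/4) / 0.68 = 0.4412 per unit of net cost, so contributing nothing is still dominant.
At the Nash equilibrium no one contributes; group total payoff = 4 × 23 = 92.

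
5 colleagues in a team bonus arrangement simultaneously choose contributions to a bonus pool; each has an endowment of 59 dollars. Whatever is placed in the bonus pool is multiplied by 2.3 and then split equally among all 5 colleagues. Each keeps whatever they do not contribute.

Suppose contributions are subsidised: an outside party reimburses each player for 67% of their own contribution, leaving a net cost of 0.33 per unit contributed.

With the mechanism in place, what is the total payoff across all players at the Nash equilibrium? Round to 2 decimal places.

876.15 dollars

With the mechanism, a contributed unit returns (2.3/5) / 0.33 = 1.3939 per unit of net cost to the contributor — now above 1 — so contributing fully is weakly dominant for every player.
So the Nash equilibrium is full contribution by all 5; the group earns 5 × (59 × 0.67 + 2.3 × 59) = 876.15.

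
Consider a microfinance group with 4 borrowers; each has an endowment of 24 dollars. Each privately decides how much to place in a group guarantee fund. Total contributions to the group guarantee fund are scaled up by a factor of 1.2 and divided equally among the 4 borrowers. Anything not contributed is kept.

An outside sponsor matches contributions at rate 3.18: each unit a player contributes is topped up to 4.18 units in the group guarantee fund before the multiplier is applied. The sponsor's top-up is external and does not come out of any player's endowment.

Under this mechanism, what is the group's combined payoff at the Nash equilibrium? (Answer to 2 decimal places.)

The effective private return per unit is now 1.2 × 4.18 / 4 = 1.2540 > 1, so every player's dominant strategy flips to full contribution.
So the Nash equilibrium is full contribution by all 4; the group earns 1.2 × 4.18 × 96 = 481.54.

481.54 dollars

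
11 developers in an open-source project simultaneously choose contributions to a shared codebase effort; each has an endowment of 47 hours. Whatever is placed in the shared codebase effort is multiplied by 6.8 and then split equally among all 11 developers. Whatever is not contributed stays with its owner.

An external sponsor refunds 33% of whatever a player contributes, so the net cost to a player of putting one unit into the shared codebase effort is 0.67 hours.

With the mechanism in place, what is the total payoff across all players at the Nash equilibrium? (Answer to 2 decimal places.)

517.00 hours

The effective private return is (6.8/11) / 0.67 = 0.9227, which is still under 1, so the mechanism doesn't change anyone's dominant strategy: zero contribution.
Everyone keeps their endowment and the group total is 11 × 47 = 517.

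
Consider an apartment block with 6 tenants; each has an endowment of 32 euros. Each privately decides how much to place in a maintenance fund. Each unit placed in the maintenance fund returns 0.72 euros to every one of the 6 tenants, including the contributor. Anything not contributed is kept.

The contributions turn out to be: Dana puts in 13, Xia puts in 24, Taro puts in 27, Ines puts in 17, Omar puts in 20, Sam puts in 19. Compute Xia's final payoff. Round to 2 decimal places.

94.40 euros

Total contributed: 13 + 24 + 27 + 17 + 20 + 19 = 120.
Each receives 0.72 × 120 = 86.40 from the maintenance fund.
Xia keeps 32 − 24 = 8, so Xia's payoff is 8 + 86.40 = 94.40.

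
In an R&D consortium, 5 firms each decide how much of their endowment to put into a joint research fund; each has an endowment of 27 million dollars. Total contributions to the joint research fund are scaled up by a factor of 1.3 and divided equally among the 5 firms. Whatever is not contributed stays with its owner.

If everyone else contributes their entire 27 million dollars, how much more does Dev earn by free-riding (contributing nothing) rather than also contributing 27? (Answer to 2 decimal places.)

19.98 million dollars

Switching from a contribution of 27 to 0 lets Dev keep an extra 27 million dollars, but lowers the joint research fund by 27, which costs Dev their own share of that drop: 1.3/5 × 27 = 7.02.
Net gain = 27 − 7.02 = 19.98. The private return per contributed unit (0.2600) is below 1, so free-riding is indeed the best response regardless of what the others do.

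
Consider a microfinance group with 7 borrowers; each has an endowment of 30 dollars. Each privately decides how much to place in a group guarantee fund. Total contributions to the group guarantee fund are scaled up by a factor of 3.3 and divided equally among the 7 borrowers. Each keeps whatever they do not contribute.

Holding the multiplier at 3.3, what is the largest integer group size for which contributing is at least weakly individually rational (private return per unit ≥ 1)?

Private return per unit is 3.3/(group size), which is ≥ 1 whenever the group size is ≤ 3.3.
The largest such integer is 3.

3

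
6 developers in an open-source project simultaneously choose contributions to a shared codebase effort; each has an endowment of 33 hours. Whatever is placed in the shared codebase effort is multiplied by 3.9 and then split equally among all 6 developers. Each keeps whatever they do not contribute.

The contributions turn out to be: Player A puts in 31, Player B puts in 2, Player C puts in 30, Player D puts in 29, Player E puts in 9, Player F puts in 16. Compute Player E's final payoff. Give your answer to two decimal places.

100.05 hours

Total contributed: 31 + 2 + 30 + 29 + 9 + 16 = 117.
Each receives 3.9 × 117 / 6 = 76.05 from the shared codebase effort.
Player E keeps 33 − 9 = 24, so Player E's payoff is 24 + 76.05 = 100.05.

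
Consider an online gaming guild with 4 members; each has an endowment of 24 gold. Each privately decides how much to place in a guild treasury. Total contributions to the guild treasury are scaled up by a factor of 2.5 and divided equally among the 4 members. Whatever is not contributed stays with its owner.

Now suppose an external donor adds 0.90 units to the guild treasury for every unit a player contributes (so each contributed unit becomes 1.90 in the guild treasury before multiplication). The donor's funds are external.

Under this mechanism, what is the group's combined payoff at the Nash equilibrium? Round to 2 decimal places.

Under the mechanism each unit contributed yields 2.5 × 1.90 / 4 = 1.1875 back to its contributor per unit of net cost, which exceeds 1, making full contribution the dominant choice for everyone.
At the Nash equilibrium everyone contributes 24. Group total payoff = 2.5 × 1.90 × 96 = 456.00.

456.00 gold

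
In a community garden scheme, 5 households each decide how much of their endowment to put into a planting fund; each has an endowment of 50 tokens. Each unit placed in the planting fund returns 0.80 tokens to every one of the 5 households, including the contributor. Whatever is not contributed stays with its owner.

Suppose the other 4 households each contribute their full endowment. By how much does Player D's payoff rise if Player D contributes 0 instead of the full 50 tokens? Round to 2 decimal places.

Switching from a contribution of 50 to 0 lets Player D keep an extra 50 tokens, but lowers the planting fund by 50, which costs Player D their own share of that drop: 0.80 × 50 = 40.00.
Net gain = 50 − 40.00 = 10.00. The private return per contributed unit (0.80) is below 1, so free-riding is indeed the best response regardless of what the others do.

10.00 tokens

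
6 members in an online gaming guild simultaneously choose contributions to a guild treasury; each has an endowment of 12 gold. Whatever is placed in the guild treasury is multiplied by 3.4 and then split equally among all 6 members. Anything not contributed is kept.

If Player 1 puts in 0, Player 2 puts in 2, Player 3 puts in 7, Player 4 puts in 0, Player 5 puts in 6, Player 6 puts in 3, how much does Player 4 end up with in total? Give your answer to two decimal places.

22.20 gold

Total contributed: 0 + 2 + 7 + 0 + 6 + 3 = 18.
Each receives 3.4 × 18 / 6 = 10.20 from the guild treasury.
Player 4 keeps 12 − 0 = 12, so Player 4's payoff is 12 + 10.20 = 22.20.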